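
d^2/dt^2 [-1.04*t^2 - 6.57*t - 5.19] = -2.08000000000000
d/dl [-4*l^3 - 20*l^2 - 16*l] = -12*l^2 - 40*l - 16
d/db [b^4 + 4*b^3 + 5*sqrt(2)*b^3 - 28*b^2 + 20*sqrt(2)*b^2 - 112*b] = 4*b^3 + 12*b^2 + 15*sqrt(2)*b^2 - 56*b + 40*sqrt(2)*b - 112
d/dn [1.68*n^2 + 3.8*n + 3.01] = 3.36*n + 3.8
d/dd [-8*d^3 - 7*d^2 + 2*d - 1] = -24*d^2 - 14*d + 2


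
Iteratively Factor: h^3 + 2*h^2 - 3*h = (h)*(h^2 + 2*h - 3) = h*(h - 1)*(h + 3)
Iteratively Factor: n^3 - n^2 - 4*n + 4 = (n + 2)*(n^2 - 3*n + 2) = (n - 1)*(n + 2)*(n - 2)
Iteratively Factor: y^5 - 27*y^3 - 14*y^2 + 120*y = (y)*(y^4 - 27*y^2 - 14*y + 120) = y*(y - 2)*(y^3 + 2*y^2 - 23*y - 60) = y*(y - 5)*(y - 2)*(y^2 + 7*y + 12) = y*(y - 5)*(y - 2)*(y + 4)*(y + 3)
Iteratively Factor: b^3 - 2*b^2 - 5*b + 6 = (b + 2)*(b^2 - 4*b + 3) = (b - 1)*(b + 2)*(b - 3)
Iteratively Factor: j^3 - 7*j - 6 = (j + 2)*(j^2 - 2*j - 3) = (j + 1)*(j + 2)*(j - 3)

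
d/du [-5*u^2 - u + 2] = -10*u - 1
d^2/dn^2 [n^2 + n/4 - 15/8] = 2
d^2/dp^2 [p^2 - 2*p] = 2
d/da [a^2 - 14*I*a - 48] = 2*a - 14*I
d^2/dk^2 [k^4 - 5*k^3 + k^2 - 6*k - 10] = 12*k^2 - 30*k + 2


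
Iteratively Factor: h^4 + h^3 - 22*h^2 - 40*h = (h - 5)*(h^3 + 6*h^2 + 8*h) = (h - 5)*(h + 2)*(h^2 + 4*h) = (h - 5)*(h + 2)*(h + 4)*(h)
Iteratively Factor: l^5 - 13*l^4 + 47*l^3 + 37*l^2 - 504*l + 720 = (l - 4)*(l^4 - 9*l^3 + 11*l^2 + 81*l - 180) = (l - 4)^2*(l^3 - 5*l^2 - 9*l + 45) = (l - 4)^2*(l - 3)*(l^2 - 2*l - 15) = (l - 5)*(l - 4)^2*(l - 3)*(l + 3)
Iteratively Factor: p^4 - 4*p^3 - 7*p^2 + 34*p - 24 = (p + 3)*(p^3 - 7*p^2 + 14*p - 8) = (p - 1)*(p + 3)*(p^2 - 6*p + 8) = (p - 4)*(p - 1)*(p + 3)*(p - 2)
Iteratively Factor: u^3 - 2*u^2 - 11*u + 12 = (u - 1)*(u^2 - u - 12) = (u - 4)*(u - 1)*(u + 3)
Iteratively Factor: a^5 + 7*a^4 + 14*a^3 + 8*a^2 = (a + 4)*(a^4 + 3*a^3 + 2*a^2) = a*(a + 4)*(a^3 + 3*a^2 + 2*a) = a^2*(a + 4)*(a^2 + 3*a + 2) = a^2*(a + 1)*(a + 4)*(a + 2)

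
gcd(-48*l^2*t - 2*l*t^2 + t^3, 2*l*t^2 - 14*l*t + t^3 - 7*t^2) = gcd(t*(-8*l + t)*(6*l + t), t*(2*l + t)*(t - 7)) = t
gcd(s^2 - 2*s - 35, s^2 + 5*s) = s + 5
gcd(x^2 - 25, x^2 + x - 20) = x + 5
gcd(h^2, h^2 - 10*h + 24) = 1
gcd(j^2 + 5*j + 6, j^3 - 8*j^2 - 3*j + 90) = j + 3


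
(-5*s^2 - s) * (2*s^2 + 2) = -10*s^4 - 2*s^3 - 10*s^2 - 2*s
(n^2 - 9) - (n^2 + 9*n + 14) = -9*n - 23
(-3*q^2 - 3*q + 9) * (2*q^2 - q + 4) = -6*q^4 - 3*q^3 + 9*q^2 - 21*q + 36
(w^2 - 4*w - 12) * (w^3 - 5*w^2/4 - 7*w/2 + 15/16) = w^5 - 21*w^4/4 - 21*w^3/2 + 479*w^2/16 + 153*w/4 - 45/4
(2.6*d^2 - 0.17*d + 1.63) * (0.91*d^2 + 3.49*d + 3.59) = 2.366*d^4 + 8.9193*d^3 + 10.224*d^2 + 5.0784*d + 5.8517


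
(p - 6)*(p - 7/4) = p^2 - 31*p/4 + 21/2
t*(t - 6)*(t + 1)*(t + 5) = t^4 - 31*t^2 - 30*t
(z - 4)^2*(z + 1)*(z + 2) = z^4 - 5*z^3 - 6*z^2 + 32*z + 32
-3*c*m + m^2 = m*(-3*c + m)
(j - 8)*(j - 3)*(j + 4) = j^3 - 7*j^2 - 20*j + 96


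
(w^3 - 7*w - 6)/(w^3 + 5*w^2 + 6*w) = (w^2 - 2*w - 3)/(w*(w + 3))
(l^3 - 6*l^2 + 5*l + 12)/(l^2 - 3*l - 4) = l - 3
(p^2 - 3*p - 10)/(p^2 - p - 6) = (p - 5)/(p - 3)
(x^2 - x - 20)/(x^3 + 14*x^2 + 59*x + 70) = (x^2 - x - 20)/(x^3 + 14*x^2 + 59*x + 70)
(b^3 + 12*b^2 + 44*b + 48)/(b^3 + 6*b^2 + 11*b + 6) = (b^2 + 10*b + 24)/(b^2 + 4*b + 3)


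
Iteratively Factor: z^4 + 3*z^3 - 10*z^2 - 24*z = (z + 2)*(z^3 + z^2 - 12*z) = z*(z + 2)*(z^2 + z - 12) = z*(z + 2)*(z + 4)*(z - 3)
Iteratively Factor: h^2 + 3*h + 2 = (h + 2)*(h + 1)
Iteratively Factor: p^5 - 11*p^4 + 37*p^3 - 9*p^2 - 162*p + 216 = (p - 4)*(p^4 - 7*p^3 + 9*p^2 + 27*p - 54) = (p - 4)*(p + 2)*(p^3 - 9*p^2 + 27*p - 27) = (p - 4)*(p - 3)*(p + 2)*(p^2 - 6*p + 9) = (p - 4)*(p - 3)^2*(p + 2)*(p - 3)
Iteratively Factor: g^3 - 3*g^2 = (g)*(g^2 - 3*g) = g^2*(g - 3)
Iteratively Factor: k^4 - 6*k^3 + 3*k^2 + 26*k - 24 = (k - 1)*(k^3 - 5*k^2 - 2*k + 24) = (k - 4)*(k - 1)*(k^2 - k - 6) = (k - 4)*(k - 1)*(k + 2)*(k - 3)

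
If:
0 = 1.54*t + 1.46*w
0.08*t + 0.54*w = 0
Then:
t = 0.00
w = 0.00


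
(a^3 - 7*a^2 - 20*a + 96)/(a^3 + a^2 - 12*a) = (a - 8)/a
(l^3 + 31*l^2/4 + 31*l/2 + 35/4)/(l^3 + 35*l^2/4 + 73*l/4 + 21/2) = (l + 5)/(l + 6)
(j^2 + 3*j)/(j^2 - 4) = j*(j + 3)/(j^2 - 4)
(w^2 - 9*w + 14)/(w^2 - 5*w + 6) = (w - 7)/(w - 3)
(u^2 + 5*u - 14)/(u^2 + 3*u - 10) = (u + 7)/(u + 5)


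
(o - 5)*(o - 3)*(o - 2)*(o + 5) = o^4 - 5*o^3 - 19*o^2 + 125*o - 150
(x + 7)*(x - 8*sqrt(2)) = x^2 - 8*sqrt(2)*x + 7*x - 56*sqrt(2)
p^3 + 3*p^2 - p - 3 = (p - 1)*(p + 1)*(p + 3)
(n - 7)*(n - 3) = n^2 - 10*n + 21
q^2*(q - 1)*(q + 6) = q^4 + 5*q^3 - 6*q^2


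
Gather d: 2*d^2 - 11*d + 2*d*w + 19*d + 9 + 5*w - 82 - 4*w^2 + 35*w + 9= 2*d^2 + d*(2*w + 8) - 4*w^2 + 40*w - 64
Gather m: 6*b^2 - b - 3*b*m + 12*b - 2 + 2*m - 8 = 6*b^2 + 11*b + m*(2 - 3*b) - 10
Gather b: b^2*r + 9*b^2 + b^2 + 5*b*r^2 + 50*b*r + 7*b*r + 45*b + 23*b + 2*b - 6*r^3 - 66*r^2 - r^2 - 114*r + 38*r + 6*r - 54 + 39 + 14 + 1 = b^2*(r + 10) + b*(5*r^2 + 57*r + 70) - 6*r^3 - 67*r^2 - 70*r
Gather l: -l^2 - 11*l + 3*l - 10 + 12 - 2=-l^2 - 8*l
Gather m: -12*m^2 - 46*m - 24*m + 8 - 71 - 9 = -12*m^2 - 70*m - 72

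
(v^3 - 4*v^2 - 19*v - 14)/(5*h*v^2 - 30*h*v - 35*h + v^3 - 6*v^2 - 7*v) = (v + 2)/(5*h + v)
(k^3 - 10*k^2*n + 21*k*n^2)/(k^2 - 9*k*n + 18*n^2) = k*(k - 7*n)/(k - 6*n)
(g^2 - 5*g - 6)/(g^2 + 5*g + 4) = (g - 6)/(g + 4)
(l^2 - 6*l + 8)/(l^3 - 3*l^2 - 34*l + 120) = (l - 2)/(l^2 + l - 30)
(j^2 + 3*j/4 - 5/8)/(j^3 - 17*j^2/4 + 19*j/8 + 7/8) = (8*j^2 + 6*j - 5)/(8*j^3 - 34*j^2 + 19*j + 7)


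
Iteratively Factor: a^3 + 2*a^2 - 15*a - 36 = (a + 3)*(a^2 - a - 12) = (a + 3)^2*(a - 4)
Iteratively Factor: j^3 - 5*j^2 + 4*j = (j - 1)*(j^2 - 4*j) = (j - 4)*(j - 1)*(j)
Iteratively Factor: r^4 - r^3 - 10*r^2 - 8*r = (r + 1)*(r^3 - 2*r^2 - 8*r) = (r - 4)*(r + 1)*(r^2 + 2*r) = r*(r - 4)*(r + 1)*(r + 2)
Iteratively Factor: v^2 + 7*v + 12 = (v + 4)*(v + 3)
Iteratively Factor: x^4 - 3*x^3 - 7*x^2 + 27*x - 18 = (x - 1)*(x^3 - 2*x^2 - 9*x + 18) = (x - 2)*(x - 1)*(x^2 - 9) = (x - 2)*(x - 1)*(x + 3)*(x - 3)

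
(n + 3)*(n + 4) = n^2 + 7*n + 12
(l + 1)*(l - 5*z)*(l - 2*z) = l^3 - 7*l^2*z + l^2 + 10*l*z^2 - 7*l*z + 10*z^2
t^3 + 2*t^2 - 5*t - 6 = (t - 2)*(t + 1)*(t + 3)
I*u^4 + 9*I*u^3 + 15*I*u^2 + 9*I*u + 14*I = (u + 2)*(u + 7)*(u + I)*(I*u + 1)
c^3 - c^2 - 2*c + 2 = (c - 1)*(c - sqrt(2))*(c + sqrt(2))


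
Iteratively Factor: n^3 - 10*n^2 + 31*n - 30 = (n - 3)*(n^2 - 7*n + 10) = (n - 5)*(n - 3)*(n - 2)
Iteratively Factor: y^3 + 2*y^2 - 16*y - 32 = (y + 4)*(y^2 - 2*y - 8) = (y - 4)*(y + 4)*(y + 2)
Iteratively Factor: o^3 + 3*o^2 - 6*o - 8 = (o + 4)*(o^2 - o - 2) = (o + 1)*(o + 4)*(o - 2)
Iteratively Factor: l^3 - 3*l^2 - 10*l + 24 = (l - 2)*(l^2 - l - 12) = (l - 2)*(l + 3)*(l - 4)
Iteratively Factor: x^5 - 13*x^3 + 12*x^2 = (x - 1)*(x^4 + x^3 - 12*x^2) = x*(x - 1)*(x^3 + x^2 - 12*x) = x^2*(x - 1)*(x^2 + x - 12) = x^2*(x - 1)*(x + 4)*(x - 3)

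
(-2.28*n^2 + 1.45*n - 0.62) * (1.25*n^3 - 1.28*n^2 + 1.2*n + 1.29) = -2.85*n^5 + 4.7309*n^4 - 5.367*n^3 - 0.4076*n^2 + 1.1265*n - 0.7998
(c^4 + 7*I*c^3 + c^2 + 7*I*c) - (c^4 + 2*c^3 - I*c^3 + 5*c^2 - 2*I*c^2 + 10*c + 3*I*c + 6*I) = -2*c^3 + 8*I*c^3 - 4*c^2 + 2*I*c^2 - 10*c + 4*I*c - 6*I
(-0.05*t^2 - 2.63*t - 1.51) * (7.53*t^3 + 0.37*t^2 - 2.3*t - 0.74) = -0.3765*t^5 - 19.8224*t^4 - 12.2284*t^3 + 5.5273*t^2 + 5.4192*t + 1.1174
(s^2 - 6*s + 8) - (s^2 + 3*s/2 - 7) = 15 - 15*s/2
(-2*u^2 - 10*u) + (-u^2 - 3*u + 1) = -3*u^2 - 13*u + 1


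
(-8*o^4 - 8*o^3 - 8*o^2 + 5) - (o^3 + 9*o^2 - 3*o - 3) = -8*o^4 - 9*o^3 - 17*o^2 + 3*o + 8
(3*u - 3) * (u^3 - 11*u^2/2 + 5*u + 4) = 3*u^4 - 39*u^3/2 + 63*u^2/2 - 3*u - 12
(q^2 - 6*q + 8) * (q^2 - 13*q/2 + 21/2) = q^4 - 25*q^3/2 + 115*q^2/2 - 115*q + 84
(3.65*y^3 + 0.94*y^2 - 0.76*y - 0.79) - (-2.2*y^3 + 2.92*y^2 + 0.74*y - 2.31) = 5.85*y^3 - 1.98*y^2 - 1.5*y + 1.52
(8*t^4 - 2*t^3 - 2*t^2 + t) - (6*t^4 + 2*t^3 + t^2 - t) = 2*t^4 - 4*t^3 - 3*t^2 + 2*t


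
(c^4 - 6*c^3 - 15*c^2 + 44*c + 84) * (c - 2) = c^5 - 8*c^4 - 3*c^3 + 74*c^2 - 4*c - 168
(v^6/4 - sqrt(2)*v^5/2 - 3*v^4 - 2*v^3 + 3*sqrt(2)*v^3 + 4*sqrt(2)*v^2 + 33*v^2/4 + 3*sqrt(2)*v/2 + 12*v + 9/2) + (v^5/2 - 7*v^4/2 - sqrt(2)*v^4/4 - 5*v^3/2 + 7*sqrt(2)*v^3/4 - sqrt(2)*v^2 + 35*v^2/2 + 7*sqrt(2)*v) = v^6/4 - sqrt(2)*v^5/2 + v^5/2 - 13*v^4/2 - sqrt(2)*v^4/4 - 9*v^3/2 + 19*sqrt(2)*v^3/4 + 3*sqrt(2)*v^2 + 103*v^2/4 + 12*v + 17*sqrt(2)*v/2 + 9/2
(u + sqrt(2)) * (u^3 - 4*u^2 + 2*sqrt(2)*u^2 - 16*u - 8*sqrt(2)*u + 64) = u^4 - 4*u^3 + 3*sqrt(2)*u^3 - 12*sqrt(2)*u^2 - 12*u^2 - 16*sqrt(2)*u + 48*u + 64*sqrt(2)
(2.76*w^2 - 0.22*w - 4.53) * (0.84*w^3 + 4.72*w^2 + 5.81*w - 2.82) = 2.3184*w^5 + 12.8424*w^4 + 11.192*w^3 - 30.443*w^2 - 25.6989*w + 12.7746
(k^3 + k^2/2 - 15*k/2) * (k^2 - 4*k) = k^5 - 7*k^4/2 - 19*k^3/2 + 30*k^2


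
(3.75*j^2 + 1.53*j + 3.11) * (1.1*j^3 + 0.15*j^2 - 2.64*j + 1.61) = 4.125*j^5 + 2.2455*j^4 - 6.2495*j^3 + 2.4648*j^2 - 5.7471*j + 5.0071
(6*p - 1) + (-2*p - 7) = 4*p - 8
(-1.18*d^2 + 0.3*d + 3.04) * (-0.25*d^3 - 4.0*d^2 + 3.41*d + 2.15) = 0.295*d^5 + 4.645*d^4 - 5.9838*d^3 - 13.674*d^2 + 11.0114*d + 6.536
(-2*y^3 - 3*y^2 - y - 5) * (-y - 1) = 2*y^4 + 5*y^3 + 4*y^2 + 6*y + 5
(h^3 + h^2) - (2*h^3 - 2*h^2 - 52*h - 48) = -h^3 + 3*h^2 + 52*h + 48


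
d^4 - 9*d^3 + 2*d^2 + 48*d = d*(d - 8)*(d - 3)*(d + 2)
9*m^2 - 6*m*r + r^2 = (-3*m + r)^2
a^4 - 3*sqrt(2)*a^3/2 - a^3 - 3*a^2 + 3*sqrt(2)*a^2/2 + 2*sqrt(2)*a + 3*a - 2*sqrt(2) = (a - 1)*(a - 2*sqrt(2))*(a - sqrt(2)/2)*(a + sqrt(2))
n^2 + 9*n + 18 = (n + 3)*(n + 6)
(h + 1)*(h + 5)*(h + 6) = h^3 + 12*h^2 + 41*h + 30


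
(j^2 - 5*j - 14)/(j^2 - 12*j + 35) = (j + 2)/(j - 5)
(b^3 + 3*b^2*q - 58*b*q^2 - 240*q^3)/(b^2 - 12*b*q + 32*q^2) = (-b^2 - 11*b*q - 30*q^2)/(-b + 4*q)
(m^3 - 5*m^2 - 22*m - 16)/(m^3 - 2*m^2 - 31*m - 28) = (m^2 - 6*m - 16)/(m^2 - 3*m - 28)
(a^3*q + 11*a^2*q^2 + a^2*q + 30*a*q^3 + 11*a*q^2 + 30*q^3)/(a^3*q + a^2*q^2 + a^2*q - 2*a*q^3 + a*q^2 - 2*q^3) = (-a^2 - 11*a*q - 30*q^2)/(-a^2 - a*q + 2*q^2)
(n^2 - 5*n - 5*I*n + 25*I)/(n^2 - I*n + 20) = (n - 5)/(n + 4*I)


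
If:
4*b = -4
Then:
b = -1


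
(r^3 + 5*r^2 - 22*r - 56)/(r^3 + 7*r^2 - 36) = (r^3 + 5*r^2 - 22*r - 56)/(r^3 + 7*r^2 - 36)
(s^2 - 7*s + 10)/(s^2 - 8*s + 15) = (s - 2)/(s - 3)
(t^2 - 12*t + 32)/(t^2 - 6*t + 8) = (t - 8)/(t - 2)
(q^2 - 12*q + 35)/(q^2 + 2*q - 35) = (q - 7)/(q + 7)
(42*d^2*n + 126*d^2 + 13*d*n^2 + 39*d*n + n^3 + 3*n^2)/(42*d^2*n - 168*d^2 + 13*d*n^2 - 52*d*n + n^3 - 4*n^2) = (n + 3)/(n - 4)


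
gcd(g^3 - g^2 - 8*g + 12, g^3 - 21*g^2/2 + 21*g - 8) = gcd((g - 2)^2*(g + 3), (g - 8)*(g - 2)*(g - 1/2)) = g - 2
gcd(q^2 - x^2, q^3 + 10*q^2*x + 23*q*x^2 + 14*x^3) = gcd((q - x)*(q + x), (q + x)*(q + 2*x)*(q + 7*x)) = q + x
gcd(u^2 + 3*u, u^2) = u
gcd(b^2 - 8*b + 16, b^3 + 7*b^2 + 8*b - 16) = 1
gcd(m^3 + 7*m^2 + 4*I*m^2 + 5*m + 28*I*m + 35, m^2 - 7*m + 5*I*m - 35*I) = m + 5*I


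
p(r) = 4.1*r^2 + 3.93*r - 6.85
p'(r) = 8.2*r + 3.93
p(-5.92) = 113.57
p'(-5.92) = -44.61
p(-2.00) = 1.69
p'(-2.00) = -12.47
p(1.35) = 5.93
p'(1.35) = 15.00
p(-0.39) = -7.76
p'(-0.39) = 0.73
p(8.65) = 333.92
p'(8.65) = 74.86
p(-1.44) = -4.01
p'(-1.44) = -7.88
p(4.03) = 75.58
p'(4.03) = 36.98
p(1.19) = 3.63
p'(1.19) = 13.69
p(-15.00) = 856.70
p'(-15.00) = -119.07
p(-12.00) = 536.39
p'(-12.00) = -94.47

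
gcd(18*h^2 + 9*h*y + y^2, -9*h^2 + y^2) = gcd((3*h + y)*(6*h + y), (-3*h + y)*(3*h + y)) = 3*h + y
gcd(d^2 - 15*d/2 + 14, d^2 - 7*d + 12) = d - 4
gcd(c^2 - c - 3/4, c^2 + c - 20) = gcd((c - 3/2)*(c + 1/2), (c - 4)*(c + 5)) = 1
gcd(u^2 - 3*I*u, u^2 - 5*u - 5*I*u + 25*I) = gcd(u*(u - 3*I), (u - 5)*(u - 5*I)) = 1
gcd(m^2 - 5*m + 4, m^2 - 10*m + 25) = 1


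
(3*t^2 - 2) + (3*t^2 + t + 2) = 6*t^2 + t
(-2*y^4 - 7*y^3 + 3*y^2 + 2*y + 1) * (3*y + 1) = -6*y^5 - 23*y^4 + 2*y^3 + 9*y^2 + 5*y + 1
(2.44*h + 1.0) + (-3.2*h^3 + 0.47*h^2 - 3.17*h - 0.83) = -3.2*h^3 + 0.47*h^2 - 0.73*h + 0.17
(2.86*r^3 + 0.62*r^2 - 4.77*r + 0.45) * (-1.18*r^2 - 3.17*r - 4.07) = -3.3748*r^5 - 9.7978*r^4 - 7.977*r^3 + 12.0665*r^2 + 17.9874*r - 1.8315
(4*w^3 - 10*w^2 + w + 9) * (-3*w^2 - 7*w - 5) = -12*w^5 + 2*w^4 + 47*w^3 + 16*w^2 - 68*w - 45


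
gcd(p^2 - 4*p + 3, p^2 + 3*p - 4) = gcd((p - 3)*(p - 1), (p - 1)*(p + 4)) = p - 1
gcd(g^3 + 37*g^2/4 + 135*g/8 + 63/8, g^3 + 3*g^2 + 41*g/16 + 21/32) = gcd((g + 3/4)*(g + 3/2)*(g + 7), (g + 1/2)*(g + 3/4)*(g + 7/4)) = g + 3/4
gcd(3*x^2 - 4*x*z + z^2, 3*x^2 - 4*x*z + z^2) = 3*x^2 - 4*x*z + z^2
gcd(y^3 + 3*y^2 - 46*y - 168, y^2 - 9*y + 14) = y - 7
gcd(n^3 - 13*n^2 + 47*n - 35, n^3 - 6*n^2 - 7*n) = n - 7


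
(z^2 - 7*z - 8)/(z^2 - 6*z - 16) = (z + 1)/(z + 2)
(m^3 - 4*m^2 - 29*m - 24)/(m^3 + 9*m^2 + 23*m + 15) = (m - 8)/(m + 5)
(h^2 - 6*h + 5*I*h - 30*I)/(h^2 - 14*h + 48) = (h + 5*I)/(h - 8)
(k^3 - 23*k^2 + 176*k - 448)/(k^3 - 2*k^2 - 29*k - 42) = (k^2 - 16*k + 64)/(k^2 + 5*k + 6)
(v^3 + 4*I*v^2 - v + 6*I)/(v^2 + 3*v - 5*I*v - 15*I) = (v^3 + 4*I*v^2 - v + 6*I)/(v^2 + v*(3 - 5*I) - 15*I)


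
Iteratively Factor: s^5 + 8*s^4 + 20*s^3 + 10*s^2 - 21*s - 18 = (s + 1)*(s^4 + 7*s^3 + 13*s^2 - 3*s - 18) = (s + 1)*(s + 3)*(s^3 + 4*s^2 + s - 6) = (s + 1)*(s + 2)*(s + 3)*(s^2 + 2*s - 3) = (s - 1)*(s + 1)*(s + 2)*(s + 3)*(s + 3)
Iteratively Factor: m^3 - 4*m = (m + 2)*(m^2 - 2*m) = (m - 2)*(m + 2)*(m)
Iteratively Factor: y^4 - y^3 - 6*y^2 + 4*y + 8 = (y + 2)*(y^3 - 3*y^2 + 4) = (y - 2)*(y + 2)*(y^2 - y - 2) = (y - 2)^2*(y + 2)*(y + 1)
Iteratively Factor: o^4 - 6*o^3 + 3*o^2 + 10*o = (o - 5)*(o^3 - o^2 - 2*o) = (o - 5)*(o - 2)*(o^2 + o) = (o - 5)*(o - 2)*(o + 1)*(o)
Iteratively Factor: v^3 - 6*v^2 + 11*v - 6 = (v - 3)*(v^2 - 3*v + 2) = (v - 3)*(v - 1)*(v - 2)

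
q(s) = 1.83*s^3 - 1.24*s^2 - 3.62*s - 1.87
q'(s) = 5.49*s^2 - 2.48*s - 3.62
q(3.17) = 32.49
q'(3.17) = 43.69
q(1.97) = 0.18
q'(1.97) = 12.80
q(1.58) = -3.47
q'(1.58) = 6.17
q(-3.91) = -116.06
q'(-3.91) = 90.01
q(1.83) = -1.43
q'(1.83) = 10.23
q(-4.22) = -146.20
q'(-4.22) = 104.61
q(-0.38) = -0.77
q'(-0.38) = -1.88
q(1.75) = -2.19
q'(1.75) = 8.85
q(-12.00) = -3299.23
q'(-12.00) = 816.70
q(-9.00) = -1403.80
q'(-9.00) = 463.39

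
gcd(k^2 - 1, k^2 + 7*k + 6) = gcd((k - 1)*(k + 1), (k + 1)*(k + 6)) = k + 1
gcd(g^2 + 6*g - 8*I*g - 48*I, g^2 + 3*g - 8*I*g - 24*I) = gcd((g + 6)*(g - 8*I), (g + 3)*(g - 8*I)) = g - 8*I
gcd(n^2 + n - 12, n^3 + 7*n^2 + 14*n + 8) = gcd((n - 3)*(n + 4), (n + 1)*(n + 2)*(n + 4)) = n + 4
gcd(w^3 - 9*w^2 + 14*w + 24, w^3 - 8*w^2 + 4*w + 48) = w^2 - 10*w + 24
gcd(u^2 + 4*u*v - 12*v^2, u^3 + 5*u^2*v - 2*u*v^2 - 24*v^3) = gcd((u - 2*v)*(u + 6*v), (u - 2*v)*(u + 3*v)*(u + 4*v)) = u - 2*v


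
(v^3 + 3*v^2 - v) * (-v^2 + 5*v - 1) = -v^5 + 2*v^4 + 15*v^3 - 8*v^2 + v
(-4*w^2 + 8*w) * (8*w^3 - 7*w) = -32*w^5 + 64*w^4 + 28*w^3 - 56*w^2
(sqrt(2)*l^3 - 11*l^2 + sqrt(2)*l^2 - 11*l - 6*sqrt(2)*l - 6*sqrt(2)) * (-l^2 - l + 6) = -sqrt(2)*l^5 - 2*sqrt(2)*l^4 + 11*l^4 + 11*sqrt(2)*l^3 + 22*l^3 - 55*l^2 + 18*sqrt(2)*l^2 - 66*l - 30*sqrt(2)*l - 36*sqrt(2)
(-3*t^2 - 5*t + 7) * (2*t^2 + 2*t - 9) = -6*t^4 - 16*t^3 + 31*t^2 + 59*t - 63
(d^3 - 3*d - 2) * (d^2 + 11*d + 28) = d^5 + 11*d^4 + 25*d^3 - 35*d^2 - 106*d - 56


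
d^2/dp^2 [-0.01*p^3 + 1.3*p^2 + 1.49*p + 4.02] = 2.6 - 0.06*p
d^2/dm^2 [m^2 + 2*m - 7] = 2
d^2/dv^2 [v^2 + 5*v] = 2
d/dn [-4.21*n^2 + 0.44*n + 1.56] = 0.44 - 8.42*n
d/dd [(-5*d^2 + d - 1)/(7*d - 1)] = (-35*d^2 + 10*d + 6)/(49*d^2 - 14*d + 1)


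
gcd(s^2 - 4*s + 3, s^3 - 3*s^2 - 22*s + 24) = s - 1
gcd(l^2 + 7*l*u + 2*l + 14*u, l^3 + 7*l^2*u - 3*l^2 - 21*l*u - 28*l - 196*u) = l + 7*u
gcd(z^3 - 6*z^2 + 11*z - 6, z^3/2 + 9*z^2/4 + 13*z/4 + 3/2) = 1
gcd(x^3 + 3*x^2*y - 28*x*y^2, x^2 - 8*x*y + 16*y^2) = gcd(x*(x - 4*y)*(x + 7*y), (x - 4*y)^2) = x - 4*y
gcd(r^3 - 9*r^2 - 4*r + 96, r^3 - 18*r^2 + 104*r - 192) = r^2 - 12*r + 32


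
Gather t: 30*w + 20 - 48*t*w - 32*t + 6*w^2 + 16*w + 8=t*(-48*w - 32) + 6*w^2 + 46*w + 28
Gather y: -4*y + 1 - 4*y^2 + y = -4*y^2 - 3*y + 1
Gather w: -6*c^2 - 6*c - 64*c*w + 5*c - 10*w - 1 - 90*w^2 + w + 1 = -6*c^2 - c - 90*w^2 + w*(-64*c - 9)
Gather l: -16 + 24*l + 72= 24*l + 56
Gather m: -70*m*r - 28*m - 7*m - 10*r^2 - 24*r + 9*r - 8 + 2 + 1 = m*(-70*r - 35) - 10*r^2 - 15*r - 5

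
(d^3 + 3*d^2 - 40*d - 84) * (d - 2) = d^4 + d^3 - 46*d^2 - 4*d + 168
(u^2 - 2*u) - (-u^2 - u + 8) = 2*u^2 - u - 8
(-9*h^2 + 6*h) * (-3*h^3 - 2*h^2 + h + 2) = 27*h^5 - 21*h^3 - 12*h^2 + 12*h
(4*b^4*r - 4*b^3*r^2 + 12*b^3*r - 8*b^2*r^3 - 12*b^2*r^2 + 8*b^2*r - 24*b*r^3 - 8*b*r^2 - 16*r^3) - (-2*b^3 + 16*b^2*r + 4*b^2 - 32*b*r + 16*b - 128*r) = 4*b^4*r - 4*b^3*r^2 + 12*b^3*r + 2*b^3 - 8*b^2*r^3 - 12*b^2*r^2 - 8*b^2*r - 4*b^2 - 24*b*r^3 - 8*b*r^2 + 32*b*r - 16*b - 16*r^3 + 128*r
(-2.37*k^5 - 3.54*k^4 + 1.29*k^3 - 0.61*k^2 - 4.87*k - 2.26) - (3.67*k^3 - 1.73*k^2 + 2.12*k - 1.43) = -2.37*k^5 - 3.54*k^4 - 2.38*k^3 + 1.12*k^2 - 6.99*k - 0.83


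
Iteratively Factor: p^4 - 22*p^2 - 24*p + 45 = (p + 3)*(p^3 - 3*p^2 - 13*p + 15) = (p + 3)^2*(p^2 - 6*p + 5) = (p - 5)*(p + 3)^2*(p - 1)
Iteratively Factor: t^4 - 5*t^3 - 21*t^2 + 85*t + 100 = (t + 1)*(t^3 - 6*t^2 - 15*t + 100) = (t - 5)*(t + 1)*(t^2 - t - 20) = (t - 5)*(t + 1)*(t + 4)*(t - 5)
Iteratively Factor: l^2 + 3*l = (l)*(l + 3)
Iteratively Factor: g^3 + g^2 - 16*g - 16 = (g - 4)*(g^2 + 5*g + 4) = (g - 4)*(g + 4)*(g + 1)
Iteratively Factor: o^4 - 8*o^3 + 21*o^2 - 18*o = (o - 2)*(o^3 - 6*o^2 + 9*o) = (o - 3)*(o - 2)*(o^2 - 3*o) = o*(o - 3)*(o - 2)*(o - 3)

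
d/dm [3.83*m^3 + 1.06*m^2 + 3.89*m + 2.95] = 11.49*m^2 + 2.12*m + 3.89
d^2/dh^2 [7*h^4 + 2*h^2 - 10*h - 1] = 84*h^2 + 4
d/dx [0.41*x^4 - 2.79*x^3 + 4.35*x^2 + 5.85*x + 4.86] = 1.64*x^3 - 8.37*x^2 + 8.7*x + 5.85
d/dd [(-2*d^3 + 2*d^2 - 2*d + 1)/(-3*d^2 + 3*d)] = (2*d^4 - 4*d^3 + 2*d - 1)/(3*d^2*(d^2 - 2*d + 1))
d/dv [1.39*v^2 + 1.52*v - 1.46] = 2.78*v + 1.52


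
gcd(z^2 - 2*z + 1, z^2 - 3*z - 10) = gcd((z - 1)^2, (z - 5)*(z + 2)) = 1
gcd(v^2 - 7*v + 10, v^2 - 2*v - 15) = v - 5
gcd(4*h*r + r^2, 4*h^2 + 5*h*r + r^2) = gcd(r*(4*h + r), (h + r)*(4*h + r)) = 4*h + r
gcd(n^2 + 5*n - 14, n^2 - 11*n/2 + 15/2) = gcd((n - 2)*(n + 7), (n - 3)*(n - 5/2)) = 1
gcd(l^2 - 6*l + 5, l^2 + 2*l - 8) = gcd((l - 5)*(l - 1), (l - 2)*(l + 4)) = 1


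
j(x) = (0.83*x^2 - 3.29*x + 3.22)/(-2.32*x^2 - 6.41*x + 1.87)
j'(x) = (1.66*x - 3.29)/(-2.32*x^2 - 6.41*x + 1.87) + (4.64*x + 6.41)*(0.83*x^2 - 3.29*x + 3.22)/(-2.32*x^2 - 6.41*x + 1.87)^2 = (-12.9531*x^2 + 18.045*x + 14.4879)/(5.3824*x^4 + 29.7424*x^3 + 32.4113*x^2 - 23.9734*x + 3.4969)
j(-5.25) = -1.53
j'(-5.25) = -0.54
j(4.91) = -0.08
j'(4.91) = -0.03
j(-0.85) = 1.17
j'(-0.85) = -0.32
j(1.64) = -0.00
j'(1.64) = 0.04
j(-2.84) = 14.14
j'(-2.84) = -76.11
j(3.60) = -0.04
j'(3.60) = -0.03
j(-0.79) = 1.16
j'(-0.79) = -0.26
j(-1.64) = 1.77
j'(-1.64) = -1.32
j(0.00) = 1.72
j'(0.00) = 4.14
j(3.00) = -0.02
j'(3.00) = -0.03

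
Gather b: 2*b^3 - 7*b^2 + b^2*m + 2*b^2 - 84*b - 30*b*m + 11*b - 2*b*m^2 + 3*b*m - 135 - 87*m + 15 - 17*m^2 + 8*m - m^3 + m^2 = 2*b^3 + b^2*(m - 5) + b*(-2*m^2 - 27*m - 73) - m^3 - 16*m^2 - 79*m - 120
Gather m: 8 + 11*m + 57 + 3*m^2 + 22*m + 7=3*m^2 + 33*m + 72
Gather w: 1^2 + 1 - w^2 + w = -w^2 + w + 2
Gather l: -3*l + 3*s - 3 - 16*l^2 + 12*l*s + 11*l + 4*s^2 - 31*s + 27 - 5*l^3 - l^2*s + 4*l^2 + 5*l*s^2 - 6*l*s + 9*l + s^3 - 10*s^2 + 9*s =-5*l^3 + l^2*(-s - 12) + l*(5*s^2 + 6*s + 17) + s^3 - 6*s^2 - 19*s + 24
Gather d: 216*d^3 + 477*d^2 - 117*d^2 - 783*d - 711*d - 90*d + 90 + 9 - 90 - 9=216*d^3 + 360*d^2 - 1584*d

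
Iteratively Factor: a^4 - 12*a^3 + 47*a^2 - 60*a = (a - 5)*(a^3 - 7*a^2 + 12*a) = a*(a - 5)*(a^2 - 7*a + 12) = a*(a - 5)*(a - 3)*(a - 4)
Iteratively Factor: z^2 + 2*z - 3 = (z - 1)*(z + 3)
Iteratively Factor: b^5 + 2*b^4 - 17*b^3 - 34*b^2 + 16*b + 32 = (b + 1)*(b^4 + b^3 - 18*b^2 - 16*b + 32) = (b + 1)*(b + 4)*(b^3 - 3*b^2 - 6*b + 8) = (b - 1)*(b + 1)*(b + 4)*(b^2 - 2*b - 8) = (b - 4)*(b - 1)*(b + 1)*(b + 4)*(b + 2)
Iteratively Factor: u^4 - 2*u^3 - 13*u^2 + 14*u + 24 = (u + 1)*(u^3 - 3*u^2 - 10*u + 24) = (u - 2)*(u + 1)*(u^2 - u - 12) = (u - 2)*(u + 1)*(u + 3)*(u - 4)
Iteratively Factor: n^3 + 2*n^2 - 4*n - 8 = (n - 2)*(n^2 + 4*n + 4) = (n - 2)*(n + 2)*(n + 2)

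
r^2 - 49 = (r - 7)*(r + 7)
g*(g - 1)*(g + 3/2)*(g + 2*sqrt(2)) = g^4 + g^3/2 + 2*sqrt(2)*g^3 - 3*g^2/2 + sqrt(2)*g^2 - 3*sqrt(2)*g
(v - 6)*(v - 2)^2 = v^3 - 10*v^2 + 28*v - 24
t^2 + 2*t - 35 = (t - 5)*(t + 7)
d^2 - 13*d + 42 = (d - 7)*(d - 6)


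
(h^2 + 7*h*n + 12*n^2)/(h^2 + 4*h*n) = (h + 3*n)/h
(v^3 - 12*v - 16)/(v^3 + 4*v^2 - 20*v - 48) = (v + 2)/(v + 6)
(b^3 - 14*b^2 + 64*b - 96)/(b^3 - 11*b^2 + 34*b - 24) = (b - 4)/(b - 1)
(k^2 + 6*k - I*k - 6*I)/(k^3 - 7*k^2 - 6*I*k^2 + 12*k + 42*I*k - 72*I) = (k^2 + k*(6 - I) - 6*I)/(k^3 + k^2*(-7 - 6*I) + k*(12 + 42*I) - 72*I)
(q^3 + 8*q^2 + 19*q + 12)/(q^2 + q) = q + 7 + 12/q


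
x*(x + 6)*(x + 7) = x^3 + 13*x^2 + 42*x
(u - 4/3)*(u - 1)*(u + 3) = u^3 + 2*u^2/3 - 17*u/3 + 4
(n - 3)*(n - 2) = n^2 - 5*n + 6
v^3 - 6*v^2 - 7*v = v*(v - 7)*(v + 1)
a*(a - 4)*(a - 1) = a^3 - 5*a^2 + 4*a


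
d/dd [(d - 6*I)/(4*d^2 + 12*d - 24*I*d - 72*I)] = -1/(4*d^2 + 24*d + 36)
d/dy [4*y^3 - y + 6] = 12*y^2 - 1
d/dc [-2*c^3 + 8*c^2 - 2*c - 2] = -6*c^2 + 16*c - 2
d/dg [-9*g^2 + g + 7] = 1 - 18*g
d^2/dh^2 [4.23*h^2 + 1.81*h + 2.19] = 8.46000000000000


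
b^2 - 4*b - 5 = (b - 5)*(b + 1)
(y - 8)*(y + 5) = y^2 - 3*y - 40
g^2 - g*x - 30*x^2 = (g - 6*x)*(g + 5*x)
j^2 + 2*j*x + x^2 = (j + x)^2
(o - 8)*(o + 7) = o^2 - o - 56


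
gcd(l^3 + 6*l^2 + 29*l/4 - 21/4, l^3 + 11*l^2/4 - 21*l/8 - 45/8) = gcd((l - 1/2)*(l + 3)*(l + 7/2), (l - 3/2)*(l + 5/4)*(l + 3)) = l + 3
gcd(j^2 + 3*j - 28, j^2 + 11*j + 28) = j + 7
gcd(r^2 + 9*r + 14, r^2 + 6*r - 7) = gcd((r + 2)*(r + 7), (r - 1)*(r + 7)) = r + 7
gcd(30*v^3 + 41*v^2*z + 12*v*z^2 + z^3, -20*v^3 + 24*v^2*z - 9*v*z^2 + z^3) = 1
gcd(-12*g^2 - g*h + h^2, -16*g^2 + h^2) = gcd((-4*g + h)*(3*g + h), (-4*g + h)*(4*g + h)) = 4*g - h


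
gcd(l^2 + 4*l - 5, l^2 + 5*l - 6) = l - 1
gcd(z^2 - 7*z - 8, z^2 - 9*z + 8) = z - 8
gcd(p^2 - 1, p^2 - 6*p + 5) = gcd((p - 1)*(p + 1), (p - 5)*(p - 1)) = p - 1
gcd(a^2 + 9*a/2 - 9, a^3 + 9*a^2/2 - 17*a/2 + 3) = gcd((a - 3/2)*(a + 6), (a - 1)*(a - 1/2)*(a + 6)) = a + 6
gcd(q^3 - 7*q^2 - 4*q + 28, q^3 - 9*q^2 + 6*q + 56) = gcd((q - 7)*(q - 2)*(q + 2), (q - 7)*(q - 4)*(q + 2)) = q^2 - 5*q - 14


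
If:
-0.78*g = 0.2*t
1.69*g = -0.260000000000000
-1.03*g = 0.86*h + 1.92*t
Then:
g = -0.15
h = -1.16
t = 0.60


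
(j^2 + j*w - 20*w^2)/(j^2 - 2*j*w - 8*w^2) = (j + 5*w)/(j + 2*w)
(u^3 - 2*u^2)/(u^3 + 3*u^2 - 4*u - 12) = u^2/(u^2 + 5*u + 6)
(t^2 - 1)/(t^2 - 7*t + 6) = (t + 1)/(t - 6)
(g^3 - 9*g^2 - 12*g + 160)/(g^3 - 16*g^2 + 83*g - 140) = (g^2 - 4*g - 32)/(g^2 - 11*g + 28)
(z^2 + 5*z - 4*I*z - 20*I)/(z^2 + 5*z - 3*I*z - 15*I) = (z - 4*I)/(z - 3*I)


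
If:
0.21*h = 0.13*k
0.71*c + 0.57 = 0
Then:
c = -0.80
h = 0.619047619047619*k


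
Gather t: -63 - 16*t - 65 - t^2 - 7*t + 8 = -t^2 - 23*t - 120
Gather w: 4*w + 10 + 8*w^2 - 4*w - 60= 8*w^2 - 50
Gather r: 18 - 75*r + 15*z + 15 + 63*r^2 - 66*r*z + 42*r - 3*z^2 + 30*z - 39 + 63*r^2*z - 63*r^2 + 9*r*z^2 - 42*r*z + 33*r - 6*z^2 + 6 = 63*r^2*z + r*(9*z^2 - 108*z) - 9*z^2 + 45*z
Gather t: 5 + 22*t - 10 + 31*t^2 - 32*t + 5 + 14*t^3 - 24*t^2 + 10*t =14*t^3 + 7*t^2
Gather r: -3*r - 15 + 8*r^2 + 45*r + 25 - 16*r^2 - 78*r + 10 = -8*r^2 - 36*r + 20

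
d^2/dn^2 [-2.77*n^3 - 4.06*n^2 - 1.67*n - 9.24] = -16.62*n - 8.12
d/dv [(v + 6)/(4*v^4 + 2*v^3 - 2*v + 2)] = (2*v^4 + v^3 - v - (v + 6)*(8*v^3 + 3*v^2 - 1) + 1)/(2*(2*v^4 + v^3 - v + 1)^2)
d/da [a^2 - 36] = 2*a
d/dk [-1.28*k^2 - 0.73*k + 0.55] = -2.56*k - 0.73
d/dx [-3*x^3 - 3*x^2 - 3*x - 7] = -9*x^2 - 6*x - 3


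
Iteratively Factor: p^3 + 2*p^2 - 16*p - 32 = (p + 4)*(p^2 - 2*p - 8) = (p + 2)*(p + 4)*(p - 4)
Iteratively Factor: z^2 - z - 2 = (z + 1)*(z - 2)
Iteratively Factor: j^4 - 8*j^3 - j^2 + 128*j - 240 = (j + 4)*(j^3 - 12*j^2 + 47*j - 60) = (j - 4)*(j + 4)*(j^2 - 8*j + 15) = (j - 4)*(j - 3)*(j + 4)*(j - 5)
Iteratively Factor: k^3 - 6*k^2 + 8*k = (k)*(k^2 - 6*k + 8) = k*(k - 2)*(k - 4)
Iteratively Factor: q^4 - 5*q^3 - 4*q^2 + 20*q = (q - 2)*(q^3 - 3*q^2 - 10*q) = (q - 2)*(q + 2)*(q^2 - 5*q) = (q - 5)*(q - 2)*(q + 2)*(q)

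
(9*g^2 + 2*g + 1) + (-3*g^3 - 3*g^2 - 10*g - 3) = -3*g^3 + 6*g^2 - 8*g - 2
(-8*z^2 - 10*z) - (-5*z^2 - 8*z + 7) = -3*z^2 - 2*z - 7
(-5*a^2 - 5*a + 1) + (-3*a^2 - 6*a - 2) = -8*a^2 - 11*a - 1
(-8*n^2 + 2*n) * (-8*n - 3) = 64*n^3 + 8*n^2 - 6*n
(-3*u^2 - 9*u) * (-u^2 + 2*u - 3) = 3*u^4 + 3*u^3 - 9*u^2 + 27*u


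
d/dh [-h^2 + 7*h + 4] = 7 - 2*h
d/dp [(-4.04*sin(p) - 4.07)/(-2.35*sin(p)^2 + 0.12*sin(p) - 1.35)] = (-9.494*sin(p)^2 - 19.129*sin(p) + 5.9424)*cos(p)/(5.5225*sin(p)^4 - 0.564*sin(p)^3 + 6.3594*sin(p)^2 - 0.324*sin(p) + 1.8225)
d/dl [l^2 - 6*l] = 2*l - 6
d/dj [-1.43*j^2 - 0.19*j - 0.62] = -2.86*j - 0.19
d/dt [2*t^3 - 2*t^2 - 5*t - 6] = 6*t^2 - 4*t - 5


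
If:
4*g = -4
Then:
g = -1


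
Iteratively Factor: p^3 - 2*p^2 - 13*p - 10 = (p + 1)*(p^2 - 3*p - 10) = (p + 1)*(p + 2)*(p - 5)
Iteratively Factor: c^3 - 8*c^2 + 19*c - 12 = (c - 3)*(c^2 - 5*c + 4) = (c - 4)*(c - 3)*(c - 1)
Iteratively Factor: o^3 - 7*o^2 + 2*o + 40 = (o - 4)*(o^2 - 3*o - 10) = (o - 5)*(o - 4)*(o + 2)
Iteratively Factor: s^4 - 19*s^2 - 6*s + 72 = (s + 3)*(s^3 - 3*s^2 - 10*s + 24) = (s - 4)*(s + 3)*(s^2 + s - 6) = (s - 4)*(s - 2)*(s + 3)*(s + 3)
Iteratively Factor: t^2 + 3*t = (t)*(t + 3)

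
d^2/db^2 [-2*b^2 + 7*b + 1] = -4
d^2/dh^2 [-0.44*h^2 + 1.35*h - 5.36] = -0.880000000000000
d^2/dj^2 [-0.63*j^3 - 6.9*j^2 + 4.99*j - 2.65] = -3.78*j - 13.8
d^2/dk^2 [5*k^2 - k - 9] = 10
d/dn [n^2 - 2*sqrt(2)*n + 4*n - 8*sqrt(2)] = 2*n - 2*sqrt(2) + 4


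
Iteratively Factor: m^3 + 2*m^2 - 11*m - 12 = (m + 1)*(m^2 + m - 12) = (m + 1)*(m + 4)*(m - 3)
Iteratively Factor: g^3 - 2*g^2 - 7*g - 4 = (g + 1)*(g^2 - 3*g - 4) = (g + 1)^2*(g - 4)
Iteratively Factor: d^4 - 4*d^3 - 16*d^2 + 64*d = (d - 4)*(d^3 - 16*d) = (d - 4)^2*(d^2 + 4*d) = d*(d - 4)^2*(d + 4)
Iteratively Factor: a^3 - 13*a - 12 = (a + 1)*(a^2 - a - 12) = (a + 1)*(a + 3)*(a - 4)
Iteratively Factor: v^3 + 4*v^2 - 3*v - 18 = (v + 3)*(v^2 + v - 6) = (v + 3)^2*(v - 2)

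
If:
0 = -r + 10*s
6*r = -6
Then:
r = -1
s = -1/10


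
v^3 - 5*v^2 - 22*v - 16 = (v - 8)*(v + 1)*(v + 2)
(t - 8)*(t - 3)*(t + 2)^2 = t^4 - 7*t^3 - 16*t^2 + 52*t + 96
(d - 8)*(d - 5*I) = d^2 - 8*d - 5*I*d + 40*I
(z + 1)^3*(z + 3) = z^4 + 6*z^3 + 12*z^2 + 10*z + 3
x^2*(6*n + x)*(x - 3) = 6*n*x^3 - 18*n*x^2 + x^4 - 3*x^3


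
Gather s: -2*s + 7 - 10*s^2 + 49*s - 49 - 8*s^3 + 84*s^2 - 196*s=-8*s^3 + 74*s^2 - 149*s - 42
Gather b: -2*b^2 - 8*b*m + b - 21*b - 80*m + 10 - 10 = -2*b^2 + b*(-8*m - 20) - 80*m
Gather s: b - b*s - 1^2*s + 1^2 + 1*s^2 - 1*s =b + s^2 + s*(-b - 2) + 1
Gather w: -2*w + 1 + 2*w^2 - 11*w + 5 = 2*w^2 - 13*w + 6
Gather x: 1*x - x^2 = -x^2 + x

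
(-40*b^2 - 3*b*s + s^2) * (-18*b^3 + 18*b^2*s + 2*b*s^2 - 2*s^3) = 720*b^5 - 666*b^4*s - 152*b^3*s^2 + 92*b^2*s^3 + 8*b*s^4 - 2*s^5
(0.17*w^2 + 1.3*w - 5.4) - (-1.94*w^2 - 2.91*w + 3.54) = 2.11*w^2 + 4.21*w - 8.94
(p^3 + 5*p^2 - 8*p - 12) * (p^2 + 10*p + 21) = p^5 + 15*p^4 + 63*p^3 + 13*p^2 - 288*p - 252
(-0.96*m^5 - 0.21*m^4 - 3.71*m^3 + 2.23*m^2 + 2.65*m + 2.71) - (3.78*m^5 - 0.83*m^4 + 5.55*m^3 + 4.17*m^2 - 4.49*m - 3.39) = -4.74*m^5 + 0.62*m^4 - 9.26*m^3 - 1.94*m^2 + 7.14*m + 6.1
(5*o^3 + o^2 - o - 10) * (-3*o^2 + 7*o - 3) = -15*o^5 + 32*o^4 - 5*o^3 + 20*o^2 - 67*o + 30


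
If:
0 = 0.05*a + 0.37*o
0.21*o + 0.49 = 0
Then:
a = 17.27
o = -2.33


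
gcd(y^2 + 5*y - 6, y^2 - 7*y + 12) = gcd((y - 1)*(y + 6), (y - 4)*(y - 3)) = 1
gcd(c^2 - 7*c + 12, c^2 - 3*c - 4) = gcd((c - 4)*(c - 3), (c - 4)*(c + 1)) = c - 4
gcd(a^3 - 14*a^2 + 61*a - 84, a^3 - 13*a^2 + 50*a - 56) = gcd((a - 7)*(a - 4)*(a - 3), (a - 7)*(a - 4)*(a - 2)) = a^2 - 11*a + 28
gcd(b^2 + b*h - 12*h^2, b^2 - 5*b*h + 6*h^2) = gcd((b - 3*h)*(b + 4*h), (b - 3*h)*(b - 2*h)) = b - 3*h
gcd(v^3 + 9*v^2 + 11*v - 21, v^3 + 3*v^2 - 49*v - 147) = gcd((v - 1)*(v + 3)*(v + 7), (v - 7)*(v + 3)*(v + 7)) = v^2 + 10*v + 21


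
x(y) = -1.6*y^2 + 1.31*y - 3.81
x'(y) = 1.31 - 3.2*y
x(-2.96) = -21.71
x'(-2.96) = 10.78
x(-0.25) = -4.24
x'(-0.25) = 2.11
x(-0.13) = -4.01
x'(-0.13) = 1.73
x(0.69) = -3.67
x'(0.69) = -0.90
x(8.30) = -103.16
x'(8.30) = -25.25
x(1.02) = -4.14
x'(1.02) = -1.95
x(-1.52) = -9.50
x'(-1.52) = 6.17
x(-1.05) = -6.95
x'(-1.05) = 4.67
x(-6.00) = -69.27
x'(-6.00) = 20.51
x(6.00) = -53.55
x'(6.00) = -17.89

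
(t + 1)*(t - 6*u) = t^2 - 6*t*u + t - 6*u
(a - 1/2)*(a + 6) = a^2 + 11*a/2 - 3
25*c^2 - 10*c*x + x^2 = (-5*c + x)^2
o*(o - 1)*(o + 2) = o^3 + o^2 - 2*o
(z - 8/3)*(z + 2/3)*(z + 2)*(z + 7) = z^4 + 7*z^3 - 52*z^2/9 - 44*z - 224/9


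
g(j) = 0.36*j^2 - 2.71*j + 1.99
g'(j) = 0.72*j - 2.71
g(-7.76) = 44.70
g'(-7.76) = -8.30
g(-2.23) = 9.82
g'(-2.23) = -4.32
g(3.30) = -3.03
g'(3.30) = -0.33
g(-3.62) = 16.52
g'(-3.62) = -5.32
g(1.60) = -1.42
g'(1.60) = -1.56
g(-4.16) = 19.49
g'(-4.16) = -5.71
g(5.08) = -2.49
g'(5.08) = 0.95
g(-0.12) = 2.32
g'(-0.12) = -2.80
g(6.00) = -1.31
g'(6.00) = 1.61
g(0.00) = 1.99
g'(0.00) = -2.71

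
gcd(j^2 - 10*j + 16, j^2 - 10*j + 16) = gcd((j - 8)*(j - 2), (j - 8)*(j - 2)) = j^2 - 10*j + 16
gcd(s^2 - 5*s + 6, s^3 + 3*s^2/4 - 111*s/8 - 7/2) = 1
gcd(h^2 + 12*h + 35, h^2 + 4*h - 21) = h + 7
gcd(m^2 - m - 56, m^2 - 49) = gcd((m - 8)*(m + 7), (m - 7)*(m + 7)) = m + 7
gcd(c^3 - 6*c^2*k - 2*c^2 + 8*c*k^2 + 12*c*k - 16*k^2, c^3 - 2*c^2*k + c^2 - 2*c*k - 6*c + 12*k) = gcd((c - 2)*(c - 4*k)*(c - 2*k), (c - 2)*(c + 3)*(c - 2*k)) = c^2 - 2*c*k - 2*c + 4*k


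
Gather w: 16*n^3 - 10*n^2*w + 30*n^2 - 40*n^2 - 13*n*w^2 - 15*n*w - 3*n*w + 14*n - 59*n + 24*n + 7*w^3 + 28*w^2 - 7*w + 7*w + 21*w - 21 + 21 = 16*n^3 - 10*n^2 - 21*n + 7*w^3 + w^2*(28 - 13*n) + w*(-10*n^2 - 18*n + 21)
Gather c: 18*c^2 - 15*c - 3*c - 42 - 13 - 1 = 18*c^2 - 18*c - 56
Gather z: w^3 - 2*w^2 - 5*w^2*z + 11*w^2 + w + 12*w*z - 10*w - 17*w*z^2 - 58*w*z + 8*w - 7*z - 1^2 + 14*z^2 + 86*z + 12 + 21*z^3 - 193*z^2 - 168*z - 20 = w^3 + 9*w^2 - w + 21*z^3 + z^2*(-17*w - 179) + z*(-5*w^2 - 46*w - 89) - 9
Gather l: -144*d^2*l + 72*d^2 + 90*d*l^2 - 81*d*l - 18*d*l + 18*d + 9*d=72*d^2 + 90*d*l^2 + 27*d + l*(-144*d^2 - 99*d)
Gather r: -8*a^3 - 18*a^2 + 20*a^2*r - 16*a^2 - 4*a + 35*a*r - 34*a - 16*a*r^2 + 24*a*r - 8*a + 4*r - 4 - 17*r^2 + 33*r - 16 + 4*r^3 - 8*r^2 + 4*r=-8*a^3 - 34*a^2 - 46*a + 4*r^3 + r^2*(-16*a - 25) + r*(20*a^2 + 59*a + 41) - 20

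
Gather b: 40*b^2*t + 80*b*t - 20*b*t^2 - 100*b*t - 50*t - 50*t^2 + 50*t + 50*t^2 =40*b^2*t + b*(-20*t^2 - 20*t)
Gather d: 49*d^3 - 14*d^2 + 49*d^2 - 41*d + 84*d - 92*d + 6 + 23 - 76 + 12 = 49*d^3 + 35*d^2 - 49*d - 35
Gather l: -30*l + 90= 90 - 30*l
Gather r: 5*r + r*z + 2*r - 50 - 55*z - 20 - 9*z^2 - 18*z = r*(z + 7) - 9*z^2 - 73*z - 70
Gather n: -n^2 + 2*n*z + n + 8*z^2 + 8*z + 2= -n^2 + n*(2*z + 1) + 8*z^2 + 8*z + 2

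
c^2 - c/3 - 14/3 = (c - 7/3)*(c + 2)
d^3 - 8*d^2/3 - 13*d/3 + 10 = (d - 3)*(d - 5/3)*(d + 2)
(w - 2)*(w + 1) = w^2 - w - 2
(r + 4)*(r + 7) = r^2 + 11*r + 28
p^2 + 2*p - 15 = (p - 3)*(p + 5)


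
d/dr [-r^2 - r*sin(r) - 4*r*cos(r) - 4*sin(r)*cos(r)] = 4*r*sin(r) - r*cos(r) - 2*r - sin(r) - 4*cos(r) - 4*cos(2*r)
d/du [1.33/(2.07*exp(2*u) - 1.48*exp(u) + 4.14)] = (1.9684 - 5.5062*exp(u))*exp(u)/(2.07*exp(2*u) - 1.48*exp(u) + 4.14)^2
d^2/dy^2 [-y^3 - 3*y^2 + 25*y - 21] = -6*y - 6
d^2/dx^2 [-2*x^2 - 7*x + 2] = -4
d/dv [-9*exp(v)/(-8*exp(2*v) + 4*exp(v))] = -9*exp(v)/(2*(2*exp(v) - 1)^2)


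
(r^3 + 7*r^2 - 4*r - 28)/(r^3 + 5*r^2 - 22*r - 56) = (r - 2)/(r - 4)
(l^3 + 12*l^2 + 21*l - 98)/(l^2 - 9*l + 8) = (l^3 + 12*l^2 + 21*l - 98)/(l^2 - 9*l + 8)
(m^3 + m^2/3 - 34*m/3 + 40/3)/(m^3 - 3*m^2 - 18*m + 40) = (m - 5/3)/(m - 5)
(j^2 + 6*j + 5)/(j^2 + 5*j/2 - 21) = 2*(j^2 + 6*j + 5)/(2*j^2 + 5*j - 42)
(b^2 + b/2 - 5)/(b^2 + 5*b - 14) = (b + 5/2)/(b + 7)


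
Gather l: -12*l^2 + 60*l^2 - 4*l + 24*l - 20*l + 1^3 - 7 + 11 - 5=48*l^2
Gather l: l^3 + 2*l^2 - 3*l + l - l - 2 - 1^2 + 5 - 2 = l^3 + 2*l^2 - 3*l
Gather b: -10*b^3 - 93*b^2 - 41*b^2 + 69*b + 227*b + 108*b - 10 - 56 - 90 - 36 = -10*b^3 - 134*b^2 + 404*b - 192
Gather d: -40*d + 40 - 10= 30 - 40*d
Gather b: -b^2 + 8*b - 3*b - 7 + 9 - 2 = -b^2 + 5*b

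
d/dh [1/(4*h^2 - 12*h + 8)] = (3 - 2*h)/(4*(h^2 - 3*h + 2)^2)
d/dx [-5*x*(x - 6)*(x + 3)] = -15*x^2 + 30*x + 90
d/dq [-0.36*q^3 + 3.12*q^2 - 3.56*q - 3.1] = -1.08*q^2 + 6.24*q - 3.56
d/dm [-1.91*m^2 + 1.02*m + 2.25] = 1.02 - 3.82*m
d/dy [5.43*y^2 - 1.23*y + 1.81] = 10.86*y - 1.23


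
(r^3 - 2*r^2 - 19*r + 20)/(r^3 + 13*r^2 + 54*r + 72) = (r^2 - 6*r + 5)/(r^2 + 9*r + 18)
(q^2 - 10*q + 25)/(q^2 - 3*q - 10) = (q - 5)/(q + 2)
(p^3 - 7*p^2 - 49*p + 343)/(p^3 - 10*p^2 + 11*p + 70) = (p^2 - 49)/(p^2 - 3*p - 10)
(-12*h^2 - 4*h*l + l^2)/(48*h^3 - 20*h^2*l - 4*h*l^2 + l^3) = (-2*h - l)/(8*h^2 - 2*h*l - l^2)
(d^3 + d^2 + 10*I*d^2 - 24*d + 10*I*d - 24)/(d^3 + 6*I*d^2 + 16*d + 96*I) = (d + 1)/(d - 4*I)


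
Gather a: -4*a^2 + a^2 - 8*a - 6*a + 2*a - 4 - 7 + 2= -3*a^2 - 12*a - 9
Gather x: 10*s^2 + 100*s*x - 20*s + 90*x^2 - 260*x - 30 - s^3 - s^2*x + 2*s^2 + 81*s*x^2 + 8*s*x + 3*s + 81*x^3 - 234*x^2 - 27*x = -s^3 + 12*s^2 - 17*s + 81*x^3 + x^2*(81*s - 144) + x*(-s^2 + 108*s - 287) - 30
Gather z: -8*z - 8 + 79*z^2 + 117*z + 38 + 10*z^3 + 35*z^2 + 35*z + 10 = 10*z^3 + 114*z^2 + 144*z + 40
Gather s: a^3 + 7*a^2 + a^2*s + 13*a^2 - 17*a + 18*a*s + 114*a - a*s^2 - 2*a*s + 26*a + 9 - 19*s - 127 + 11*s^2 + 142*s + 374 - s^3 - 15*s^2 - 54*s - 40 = a^3 + 20*a^2 + 123*a - s^3 + s^2*(-a - 4) + s*(a^2 + 16*a + 69) + 216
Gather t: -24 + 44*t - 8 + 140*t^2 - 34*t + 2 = 140*t^2 + 10*t - 30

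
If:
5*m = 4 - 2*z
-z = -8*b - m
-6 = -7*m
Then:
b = -1/8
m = 6/7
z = -1/7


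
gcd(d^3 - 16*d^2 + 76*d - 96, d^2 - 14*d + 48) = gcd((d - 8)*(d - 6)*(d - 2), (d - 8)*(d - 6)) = d^2 - 14*d + 48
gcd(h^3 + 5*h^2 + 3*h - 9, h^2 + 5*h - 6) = h - 1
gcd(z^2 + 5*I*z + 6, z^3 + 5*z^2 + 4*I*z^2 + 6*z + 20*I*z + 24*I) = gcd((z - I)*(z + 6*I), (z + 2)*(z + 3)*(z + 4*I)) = 1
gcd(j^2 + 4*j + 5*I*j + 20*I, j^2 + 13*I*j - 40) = j + 5*I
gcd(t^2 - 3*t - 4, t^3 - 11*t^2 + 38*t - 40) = t - 4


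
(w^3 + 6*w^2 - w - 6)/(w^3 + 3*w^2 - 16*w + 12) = (w + 1)/(w - 2)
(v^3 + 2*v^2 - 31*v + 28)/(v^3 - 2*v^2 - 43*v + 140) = (v - 1)/(v - 5)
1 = 1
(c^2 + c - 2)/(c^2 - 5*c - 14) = (c - 1)/(c - 7)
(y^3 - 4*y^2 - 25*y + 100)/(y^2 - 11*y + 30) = (y^2 + y - 20)/(y - 6)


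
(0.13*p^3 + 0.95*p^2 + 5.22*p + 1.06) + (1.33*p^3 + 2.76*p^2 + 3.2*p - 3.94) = 1.46*p^3 + 3.71*p^2 + 8.42*p - 2.88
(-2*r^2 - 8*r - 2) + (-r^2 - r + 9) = -3*r^2 - 9*r + 7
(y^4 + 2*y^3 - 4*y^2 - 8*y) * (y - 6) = y^5 - 4*y^4 - 16*y^3 + 16*y^2 + 48*y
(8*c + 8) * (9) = 72*c + 72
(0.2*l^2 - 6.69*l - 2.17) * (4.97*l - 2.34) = 0.994*l^3 - 33.7173*l^2 + 4.8697*l + 5.0778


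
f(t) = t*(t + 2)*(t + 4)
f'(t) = t*(t + 2) + t*(t + 4) + (t + 2)*(t + 4)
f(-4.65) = -8.01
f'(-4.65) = 17.07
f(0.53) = 6.07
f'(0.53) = 15.20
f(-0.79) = -3.07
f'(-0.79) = 0.39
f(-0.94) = -3.05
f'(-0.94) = -0.63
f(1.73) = 36.98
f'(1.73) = 37.74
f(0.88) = 12.37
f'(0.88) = 20.88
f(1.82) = 40.46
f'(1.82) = 39.78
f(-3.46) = 2.73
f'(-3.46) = 2.39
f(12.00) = 2688.00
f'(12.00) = 584.00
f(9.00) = 1287.00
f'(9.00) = 359.00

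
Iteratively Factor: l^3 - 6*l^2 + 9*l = (l)*(l^2 - 6*l + 9) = l*(l - 3)*(l - 3)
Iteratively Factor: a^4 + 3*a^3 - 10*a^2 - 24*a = (a - 3)*(a^3 + 6*a^2 + 8*a) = (a - 3)*(a + 4)*(a^2 + 2*a) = a*(a - 3)*(a + 4)*(a + 2)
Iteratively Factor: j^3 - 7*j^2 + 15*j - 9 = (j - 1)*(j^2 - 6*j + 9) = (j - 3)*(j - 1)*(j - 3)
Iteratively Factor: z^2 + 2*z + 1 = (z + 1)*(z + 1)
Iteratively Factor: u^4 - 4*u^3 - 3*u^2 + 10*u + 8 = (u - 2)*(u^3 - 2*u^2 - 7*u - 4) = (u - 2)*(u + 1)*(u^2 - 3*u - 4) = (u - 2)*(u + 1)^2*(u - 4)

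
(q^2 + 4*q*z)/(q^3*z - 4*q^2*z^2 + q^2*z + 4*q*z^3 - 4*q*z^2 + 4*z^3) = q*(q + 4*z)/(z*(q^3 - 4*q^2*z + q^2 + 4*q*z^2 - 4*q*z + 4*z^2))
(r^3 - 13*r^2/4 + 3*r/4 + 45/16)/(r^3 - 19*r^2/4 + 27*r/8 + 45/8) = (r - 3/2)/(r - 3)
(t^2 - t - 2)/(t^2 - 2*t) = (t + 1)/t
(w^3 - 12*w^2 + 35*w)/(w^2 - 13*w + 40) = w*(w - 7)/(w - 8)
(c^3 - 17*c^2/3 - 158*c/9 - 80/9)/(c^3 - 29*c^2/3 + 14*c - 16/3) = (9*c^2 + 21*c + 10)/(3*(3*c^2 - 5*c + 2))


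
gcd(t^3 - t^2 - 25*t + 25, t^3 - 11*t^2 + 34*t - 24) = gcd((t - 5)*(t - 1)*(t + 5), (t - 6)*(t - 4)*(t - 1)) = t - 1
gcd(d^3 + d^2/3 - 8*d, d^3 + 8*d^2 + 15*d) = d^2 + 3*d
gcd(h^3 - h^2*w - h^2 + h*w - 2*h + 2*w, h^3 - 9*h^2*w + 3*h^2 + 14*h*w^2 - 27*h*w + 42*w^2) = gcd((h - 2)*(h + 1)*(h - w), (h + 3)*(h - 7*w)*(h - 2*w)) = 1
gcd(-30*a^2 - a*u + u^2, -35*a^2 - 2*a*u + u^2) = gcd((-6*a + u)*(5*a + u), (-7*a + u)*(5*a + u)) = 5*a + u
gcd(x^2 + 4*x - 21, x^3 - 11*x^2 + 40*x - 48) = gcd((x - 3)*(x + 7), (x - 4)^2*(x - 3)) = x - 3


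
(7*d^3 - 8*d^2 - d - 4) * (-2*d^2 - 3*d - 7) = -14*d^5 - 5*d^4 - 23*d^3 + 67*d^2 + 19*d + 28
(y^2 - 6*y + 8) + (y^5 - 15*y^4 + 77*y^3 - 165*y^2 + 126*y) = y^5 - 15*y^4 + 77*y^3 - 164*y^2 + 120*y + 8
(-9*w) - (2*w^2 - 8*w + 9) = -2*w^2 - w - 9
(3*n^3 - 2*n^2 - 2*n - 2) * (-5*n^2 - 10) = -15*n^5 + 10*n^4 - 20*n^3 + 30*n^2 + 20*n + 20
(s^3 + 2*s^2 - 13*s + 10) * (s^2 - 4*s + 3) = s^5 - 2*s^4 - 18*s^3 + 68*s^2 - 79*s + 30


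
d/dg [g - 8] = 1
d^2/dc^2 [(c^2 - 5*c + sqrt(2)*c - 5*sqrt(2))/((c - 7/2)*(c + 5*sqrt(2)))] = 8*(-8*sqrt(2)*c^3 - 3*c^3 + 75*sqrt(2)*c^2 - 420*sqrt(2)*c - 90*c - 420 + 340*sqrt(2))/(8*c^6 - 84*c^5 + 120*sqrt(2)*c^5 - 1260*sqrt(2)*c^4 + 1494*c^4 - 12943*c^3 + 6410*sqrt(2)*c^3 - 26145*sqrt(2)*c^2 + 44100*c^2 - 51450*c + 73500*sqrt(2)*c - 85750*sqrt(2))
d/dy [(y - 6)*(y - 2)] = 2*y - 8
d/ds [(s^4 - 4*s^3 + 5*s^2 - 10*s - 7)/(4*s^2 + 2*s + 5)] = 2*(4*s^5 - 5*s^4 + 2*s^3 - 5*s^2 + 53*s - 18)/(16*s^4 + 16*s^3 + 44*s^2 + 20*s + 25)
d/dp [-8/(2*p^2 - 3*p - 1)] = 8*(4*p - 3)/(-2*p^2 + 3*p + 1)^2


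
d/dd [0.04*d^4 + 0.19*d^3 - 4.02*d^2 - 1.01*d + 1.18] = 0.16*d^3 + 0.57*d^2 - 8.04*d - 1.01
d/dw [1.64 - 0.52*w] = -0.520000000000000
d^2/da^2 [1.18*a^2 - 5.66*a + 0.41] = 2.36000000000000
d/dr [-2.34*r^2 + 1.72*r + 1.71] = 1.72 - 4.68*r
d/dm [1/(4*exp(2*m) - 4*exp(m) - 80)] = (1 - 2*exp(m))*exp(m)/(4*(-exp(2*m) + exp(m) + 20)^2)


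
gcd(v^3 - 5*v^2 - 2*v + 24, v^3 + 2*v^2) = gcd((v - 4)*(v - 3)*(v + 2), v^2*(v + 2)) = v + 2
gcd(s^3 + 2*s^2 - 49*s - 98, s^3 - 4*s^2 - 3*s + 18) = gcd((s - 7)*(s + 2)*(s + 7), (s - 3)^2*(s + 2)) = s + 2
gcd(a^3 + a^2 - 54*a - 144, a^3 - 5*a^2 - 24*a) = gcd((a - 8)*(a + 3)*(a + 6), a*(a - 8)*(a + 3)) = a^2 - 5*a - 24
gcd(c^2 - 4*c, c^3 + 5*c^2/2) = c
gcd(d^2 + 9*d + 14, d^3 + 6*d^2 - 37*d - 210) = d + 7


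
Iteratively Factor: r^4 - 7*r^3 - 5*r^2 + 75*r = (r)*(r^3 - 7*r^2 - 5*r + 75) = r*(r - 5)*(r^2 - 2*r - 15) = r*(r - 5)^2*(r + 3)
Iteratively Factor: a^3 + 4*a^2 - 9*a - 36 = (a + 3)*(a^2 + a - 12) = (a + 3)*(a + 4)*(a - 3)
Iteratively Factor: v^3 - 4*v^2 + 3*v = (v)*(v^2 - 4*v + 3) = v*(v - 1)*(v - 3)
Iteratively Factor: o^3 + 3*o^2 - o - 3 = (o + 3)*(o^2 - 1) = (o - 1)*(o + 3)*(o + 1)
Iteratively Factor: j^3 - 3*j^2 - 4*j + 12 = (j - 3)*(j^2 - 4) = (j - 3)*(j + 2)*(j - 2)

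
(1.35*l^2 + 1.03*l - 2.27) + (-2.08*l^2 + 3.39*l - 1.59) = -0.73*l^2 + 4.42*l - 3.86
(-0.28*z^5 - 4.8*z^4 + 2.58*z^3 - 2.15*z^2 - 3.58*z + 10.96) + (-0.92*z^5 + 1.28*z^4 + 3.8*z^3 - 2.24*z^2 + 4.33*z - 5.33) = -1.2*z^5 - 3.52*z^4 + 6.38*z^3 - 4.39*z^2 + 0.75*z + 5.63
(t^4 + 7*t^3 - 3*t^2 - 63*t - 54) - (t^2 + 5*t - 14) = t^4 + 7*t^3 - 4*t^2 - 68*t - 40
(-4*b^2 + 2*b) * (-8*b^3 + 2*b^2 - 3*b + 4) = 32*b^5 - 24*b^4 + 16*b^3 - 22*b^2 + 8*b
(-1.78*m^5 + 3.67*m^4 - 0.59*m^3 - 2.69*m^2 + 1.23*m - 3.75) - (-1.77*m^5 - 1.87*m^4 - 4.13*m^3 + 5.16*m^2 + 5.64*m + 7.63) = -0.01*m^5 + 5.54*m^4 + 3.54*m^3 - 7.85*m^2 - 4.41*m - 11.38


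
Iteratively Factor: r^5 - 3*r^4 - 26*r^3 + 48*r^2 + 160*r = (r - 4)*(r^4 + r^3 - 22*r^2 - 40*r) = (r - 4)*(r + 4)*(r^3 - 3*r^2 - 10*r) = (r - 5)*(r - 4)*(r + 4)*(r^2 + 2*r) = (r - 5)*(r - 4)*(r + 2)*(r + 4)*(r)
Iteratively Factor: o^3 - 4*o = (o - 2)*(o^2 + 2*o) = (o - 2)*(o + 2)*(o)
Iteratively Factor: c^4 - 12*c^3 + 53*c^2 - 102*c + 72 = (c - 3)*(c^3 - 9*c^2 + 26*c - 24) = (c - 4)*(c - 3)*(c^2 - 5*c + 6) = (c - 4)*(c - 3)*(c - 2)*(c - 3)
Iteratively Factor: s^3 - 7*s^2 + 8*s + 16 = (s - 4)*(s^2 - 3*s - 4) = (s - 4)^2*(s + 1)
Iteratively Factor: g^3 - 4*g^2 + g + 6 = (g - 3)*(g^2 - g - 2) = (g - 3)*(g + 1)*(g - 2)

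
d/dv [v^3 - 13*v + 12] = 3*v^2 - 13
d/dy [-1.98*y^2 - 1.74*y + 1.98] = -3.96*y - 1.74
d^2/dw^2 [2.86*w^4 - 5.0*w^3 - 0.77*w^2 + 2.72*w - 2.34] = 34.32*w^2 - 30.0*w - 1.54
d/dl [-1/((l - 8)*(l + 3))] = (2*l - 5)/((l - 8)^2*(l + 3)^2)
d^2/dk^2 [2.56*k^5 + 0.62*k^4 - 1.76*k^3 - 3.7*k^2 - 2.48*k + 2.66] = 51.2*k^3 + 7.44*k^2 - 10.56*k - 7.4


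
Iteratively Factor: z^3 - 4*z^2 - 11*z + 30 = (z - 5)*(z^2 + z - 6) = (z - 5)*(z + 3)*(z - 2)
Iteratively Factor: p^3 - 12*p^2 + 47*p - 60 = (p - 5)*(p^2 - 7*p + 12) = (p - 5)*(p - 3)*(p - 4)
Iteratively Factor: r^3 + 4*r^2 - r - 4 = (r - 1)*(r^2 + 5*r + 4) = (r - 1)*(r + 4)*(r + 1)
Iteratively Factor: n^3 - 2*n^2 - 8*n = (n)*(n^2 - 2*n - 8) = n*(n - 4)*(n + 2)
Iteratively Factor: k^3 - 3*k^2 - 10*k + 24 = (k + 3)*(k^2 - 6*k + 8) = (k - 2)*(k + 3)*(k - 4)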